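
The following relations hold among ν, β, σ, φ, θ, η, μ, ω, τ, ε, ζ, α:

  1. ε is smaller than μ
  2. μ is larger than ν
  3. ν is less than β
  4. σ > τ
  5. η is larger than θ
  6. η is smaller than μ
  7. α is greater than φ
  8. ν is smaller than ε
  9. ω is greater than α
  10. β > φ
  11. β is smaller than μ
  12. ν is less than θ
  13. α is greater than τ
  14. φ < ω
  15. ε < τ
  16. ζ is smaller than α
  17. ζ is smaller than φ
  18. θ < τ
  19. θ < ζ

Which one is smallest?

θ is not least since ν < θ; ε is not least since ν < ε; τ is not least since θ < τ; ζ is not least since θ < ζ; η is not least since θ < η; φ is not least since ζ < φ; β is not least since ν < β; σ is not least since τ < σ; μ is not least since η < μ; α is not least since τ < α; ω is not least since φ < ω.
Only ν has nothing below it, so ν is the smallest.

ν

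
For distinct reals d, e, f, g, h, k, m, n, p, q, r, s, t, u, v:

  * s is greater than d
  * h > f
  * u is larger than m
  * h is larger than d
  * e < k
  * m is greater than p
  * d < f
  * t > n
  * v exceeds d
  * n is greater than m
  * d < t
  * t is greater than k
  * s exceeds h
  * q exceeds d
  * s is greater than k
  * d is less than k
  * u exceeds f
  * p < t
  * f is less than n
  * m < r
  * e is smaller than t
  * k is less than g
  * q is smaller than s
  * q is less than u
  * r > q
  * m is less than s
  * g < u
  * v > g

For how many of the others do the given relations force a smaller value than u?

Directly below u: f, m, g, q.
One step further: d, p, k (7 so far).
One step further: e (8 so far).
Nothing else is reachable below u; 8 in all.

8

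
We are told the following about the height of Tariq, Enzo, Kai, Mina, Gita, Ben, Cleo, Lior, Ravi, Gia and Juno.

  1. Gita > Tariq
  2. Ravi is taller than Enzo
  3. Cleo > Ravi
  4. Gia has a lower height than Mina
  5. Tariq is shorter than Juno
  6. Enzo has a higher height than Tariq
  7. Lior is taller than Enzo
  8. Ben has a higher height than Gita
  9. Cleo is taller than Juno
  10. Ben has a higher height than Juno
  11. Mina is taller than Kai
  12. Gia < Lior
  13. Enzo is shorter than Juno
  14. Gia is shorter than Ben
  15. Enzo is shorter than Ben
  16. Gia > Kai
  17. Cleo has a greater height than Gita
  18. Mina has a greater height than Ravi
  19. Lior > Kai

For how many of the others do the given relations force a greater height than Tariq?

8

The elements the relations force above Tariq are Enzo, Ravi, Gita, Juno, Cleo, Lior, Ben, Mina — no chain reaches any other.
That is 8.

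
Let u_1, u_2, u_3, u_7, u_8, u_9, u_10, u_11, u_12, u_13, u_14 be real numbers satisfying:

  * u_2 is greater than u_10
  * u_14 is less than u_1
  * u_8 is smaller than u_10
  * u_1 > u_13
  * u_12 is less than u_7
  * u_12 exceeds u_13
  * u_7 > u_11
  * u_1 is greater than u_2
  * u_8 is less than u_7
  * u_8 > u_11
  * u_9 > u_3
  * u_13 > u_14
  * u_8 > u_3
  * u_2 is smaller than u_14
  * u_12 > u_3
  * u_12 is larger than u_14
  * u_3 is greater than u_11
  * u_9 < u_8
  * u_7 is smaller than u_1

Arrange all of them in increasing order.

u_11 < u_3 < u_9 < u_8 < u_10 < u_2 < u_14 < u_13 < u_12 < u_7 < u_1

Nothing is placed below u_11, so it is least; from there u_11 < u_3; u_3 < u_9; u_9 < u_8; u_8 < u_10; u_10 < u_2; u_2 < u_14; u_14 < u_13; u_13 < u_12; u_12 < u_7; u_7 < u_1, each given directly.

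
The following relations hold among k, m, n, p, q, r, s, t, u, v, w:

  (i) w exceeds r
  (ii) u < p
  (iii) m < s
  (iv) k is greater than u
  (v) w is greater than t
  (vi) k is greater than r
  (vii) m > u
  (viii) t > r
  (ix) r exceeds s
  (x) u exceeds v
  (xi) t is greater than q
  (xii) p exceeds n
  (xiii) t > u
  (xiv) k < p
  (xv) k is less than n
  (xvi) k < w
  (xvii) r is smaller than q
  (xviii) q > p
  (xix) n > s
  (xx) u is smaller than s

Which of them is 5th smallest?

Chaining the given pairs: v < u < m < s < r < k < n < p < q < t < w.
Counting 5 from the smallest end gives r.

r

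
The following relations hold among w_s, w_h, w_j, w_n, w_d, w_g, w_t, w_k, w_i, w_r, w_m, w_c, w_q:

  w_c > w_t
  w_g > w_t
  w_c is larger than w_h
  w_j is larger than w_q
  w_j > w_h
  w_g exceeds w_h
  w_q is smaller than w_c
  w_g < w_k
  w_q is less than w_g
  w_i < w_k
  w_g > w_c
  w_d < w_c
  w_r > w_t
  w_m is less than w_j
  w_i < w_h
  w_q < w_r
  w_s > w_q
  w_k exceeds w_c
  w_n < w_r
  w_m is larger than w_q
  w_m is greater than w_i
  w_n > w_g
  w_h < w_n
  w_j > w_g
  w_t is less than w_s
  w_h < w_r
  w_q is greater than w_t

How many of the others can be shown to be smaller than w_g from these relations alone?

Directly below w_g: w_t, w_h, w_q, w_c.
One step further: w_i, w_d (6 so far).
No other element is forced below w_g by the given relations, so the count is 6.

6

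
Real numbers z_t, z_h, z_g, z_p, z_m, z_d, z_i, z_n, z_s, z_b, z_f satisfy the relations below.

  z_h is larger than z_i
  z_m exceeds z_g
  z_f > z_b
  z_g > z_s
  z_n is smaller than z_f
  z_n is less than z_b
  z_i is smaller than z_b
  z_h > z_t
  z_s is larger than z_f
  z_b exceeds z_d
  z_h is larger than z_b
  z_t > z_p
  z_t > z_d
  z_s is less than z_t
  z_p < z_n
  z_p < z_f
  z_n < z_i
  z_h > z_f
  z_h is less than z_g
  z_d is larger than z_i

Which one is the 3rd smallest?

z_i

The consecutive relations fix a unique order: z_p < z_n < z_i < z_d < z_b < z_f < z_s < z_t < z_h < z_g < z_m.
The 3rd smallest is z_i.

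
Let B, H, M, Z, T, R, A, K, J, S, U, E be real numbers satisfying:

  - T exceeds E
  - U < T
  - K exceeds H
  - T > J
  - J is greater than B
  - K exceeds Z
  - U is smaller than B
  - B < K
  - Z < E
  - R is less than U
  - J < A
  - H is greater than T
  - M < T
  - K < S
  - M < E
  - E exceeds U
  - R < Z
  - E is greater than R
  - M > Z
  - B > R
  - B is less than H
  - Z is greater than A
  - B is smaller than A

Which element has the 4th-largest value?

Chaining the given pairs: R < U < B < J < A < Z < M < E < T < H < K < S.
Counting 4 from the largest end gives T.

T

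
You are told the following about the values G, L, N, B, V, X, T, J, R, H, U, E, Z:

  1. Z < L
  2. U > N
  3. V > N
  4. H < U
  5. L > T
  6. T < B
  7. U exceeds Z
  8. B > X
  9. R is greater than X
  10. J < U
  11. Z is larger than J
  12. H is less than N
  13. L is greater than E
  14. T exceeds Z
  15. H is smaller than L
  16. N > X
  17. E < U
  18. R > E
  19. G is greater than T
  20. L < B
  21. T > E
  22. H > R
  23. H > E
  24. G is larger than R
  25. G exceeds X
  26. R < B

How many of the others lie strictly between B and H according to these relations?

1

Chaining upward from H reaches: N, L, U, V.
Chaining downward from B reaches: J, X, Z, E, R, T, L.
Strictly between H and B are those in both lists: L — 1 element.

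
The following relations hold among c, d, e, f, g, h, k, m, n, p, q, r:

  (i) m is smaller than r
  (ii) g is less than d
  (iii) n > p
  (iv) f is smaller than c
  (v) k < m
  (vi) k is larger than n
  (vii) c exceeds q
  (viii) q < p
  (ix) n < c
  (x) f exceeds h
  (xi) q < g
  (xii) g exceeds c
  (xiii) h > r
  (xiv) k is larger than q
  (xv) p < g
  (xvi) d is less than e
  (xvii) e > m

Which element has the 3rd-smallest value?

n

The consecutive relations fix a unique order: q < p < n < k < m < r < h < f < c < g < d < e.
The 3rd smallest is n.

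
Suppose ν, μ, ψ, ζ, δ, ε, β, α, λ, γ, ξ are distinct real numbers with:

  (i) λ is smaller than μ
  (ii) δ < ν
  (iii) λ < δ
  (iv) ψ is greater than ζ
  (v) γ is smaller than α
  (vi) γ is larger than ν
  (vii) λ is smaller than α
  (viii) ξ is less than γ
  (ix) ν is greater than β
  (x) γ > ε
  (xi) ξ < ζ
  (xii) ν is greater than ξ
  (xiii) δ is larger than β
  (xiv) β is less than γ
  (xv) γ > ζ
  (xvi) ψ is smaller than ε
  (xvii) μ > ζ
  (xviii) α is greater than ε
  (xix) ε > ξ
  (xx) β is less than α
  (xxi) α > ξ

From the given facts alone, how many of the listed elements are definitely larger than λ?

The elements the relations force above λ are μ, δ, ν, γ, α — no chain reaches any other.
That is 5.

5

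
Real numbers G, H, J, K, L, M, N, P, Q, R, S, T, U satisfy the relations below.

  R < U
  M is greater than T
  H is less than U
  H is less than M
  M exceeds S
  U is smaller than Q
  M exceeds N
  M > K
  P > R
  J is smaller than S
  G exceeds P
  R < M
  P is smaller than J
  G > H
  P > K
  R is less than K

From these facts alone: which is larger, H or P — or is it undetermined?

undetermined

Following every chain through H: above H we get U, Q, G, M.
P is not reached, and no chain runs the other way from P to H.
So the given relations leave the order of H and P undetermined.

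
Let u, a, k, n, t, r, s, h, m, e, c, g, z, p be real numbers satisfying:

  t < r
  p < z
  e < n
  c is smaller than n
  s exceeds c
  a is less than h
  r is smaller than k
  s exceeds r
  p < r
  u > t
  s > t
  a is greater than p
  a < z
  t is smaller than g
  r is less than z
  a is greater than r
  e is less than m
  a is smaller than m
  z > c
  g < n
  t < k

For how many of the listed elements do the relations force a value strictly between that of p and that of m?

Chaining upward from p reaches: r, a, h, s, k, z.
Chaining downward from m reaches: t, r, a, e.
Strictly between p and m are those in both lists: r, a — 2 elements.

2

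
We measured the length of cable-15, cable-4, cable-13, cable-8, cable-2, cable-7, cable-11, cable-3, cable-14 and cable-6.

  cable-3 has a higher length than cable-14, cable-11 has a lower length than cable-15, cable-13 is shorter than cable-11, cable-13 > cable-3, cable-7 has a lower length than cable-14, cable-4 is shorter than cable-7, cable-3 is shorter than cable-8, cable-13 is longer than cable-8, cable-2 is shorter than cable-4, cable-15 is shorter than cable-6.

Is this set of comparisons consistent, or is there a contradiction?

consistent

Every relation is compatible with cable-2 < cable-4 < cable-7 < cable-14 < cable-3 < cable-8 < cable-13 < cable-11 < cable-15 < cable-6; the set is consistent.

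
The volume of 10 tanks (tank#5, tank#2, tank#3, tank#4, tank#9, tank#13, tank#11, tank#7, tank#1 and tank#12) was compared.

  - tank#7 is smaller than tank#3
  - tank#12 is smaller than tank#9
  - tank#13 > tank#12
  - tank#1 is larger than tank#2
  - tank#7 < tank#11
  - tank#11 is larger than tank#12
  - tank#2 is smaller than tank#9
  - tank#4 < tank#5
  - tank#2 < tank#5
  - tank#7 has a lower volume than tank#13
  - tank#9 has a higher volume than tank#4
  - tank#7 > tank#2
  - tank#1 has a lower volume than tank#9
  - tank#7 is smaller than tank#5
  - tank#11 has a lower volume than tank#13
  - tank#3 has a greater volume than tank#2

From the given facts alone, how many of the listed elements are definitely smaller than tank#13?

4

Directly below tank#13: tank#7, tank#12, tank#11.
One step further: tank#2 (4 so far).
Nothing else is reachable below tank#13; 4 in all.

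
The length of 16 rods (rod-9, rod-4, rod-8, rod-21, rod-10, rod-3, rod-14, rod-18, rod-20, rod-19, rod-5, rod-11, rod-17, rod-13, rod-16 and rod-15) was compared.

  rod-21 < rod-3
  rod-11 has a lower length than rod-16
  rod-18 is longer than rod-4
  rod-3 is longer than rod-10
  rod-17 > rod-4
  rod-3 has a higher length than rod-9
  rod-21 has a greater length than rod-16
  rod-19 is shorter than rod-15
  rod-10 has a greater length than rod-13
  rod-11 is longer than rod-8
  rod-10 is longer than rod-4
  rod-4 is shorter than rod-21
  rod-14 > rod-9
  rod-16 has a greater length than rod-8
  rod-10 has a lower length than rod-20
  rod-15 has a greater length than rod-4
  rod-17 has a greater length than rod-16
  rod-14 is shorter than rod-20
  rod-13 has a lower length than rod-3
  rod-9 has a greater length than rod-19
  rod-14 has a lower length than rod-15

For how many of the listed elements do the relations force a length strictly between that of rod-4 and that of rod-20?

1

Chaining upward from rod-4 reaches: rod-18, rod-10, rod-15, rod-17, rod-21, rod-3.
Chaining downward from rod-20 reaches: rod-19, rod-9, rod-14, rod-13, rod-10.
Strictly between rod-4 and rod-20 are those in both lists: rod-10 — 1 element.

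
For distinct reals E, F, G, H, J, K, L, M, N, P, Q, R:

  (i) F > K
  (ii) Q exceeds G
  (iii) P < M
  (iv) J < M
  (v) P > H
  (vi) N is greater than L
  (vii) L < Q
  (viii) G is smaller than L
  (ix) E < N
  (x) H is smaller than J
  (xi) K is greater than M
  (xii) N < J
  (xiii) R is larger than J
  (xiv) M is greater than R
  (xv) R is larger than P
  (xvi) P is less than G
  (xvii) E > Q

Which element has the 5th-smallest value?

Q

Piecing the relations together gives one ordering: H < P < G < L < Q < E < N < J < R < M < K < F.
Counting 5 from the smallest end gives Q.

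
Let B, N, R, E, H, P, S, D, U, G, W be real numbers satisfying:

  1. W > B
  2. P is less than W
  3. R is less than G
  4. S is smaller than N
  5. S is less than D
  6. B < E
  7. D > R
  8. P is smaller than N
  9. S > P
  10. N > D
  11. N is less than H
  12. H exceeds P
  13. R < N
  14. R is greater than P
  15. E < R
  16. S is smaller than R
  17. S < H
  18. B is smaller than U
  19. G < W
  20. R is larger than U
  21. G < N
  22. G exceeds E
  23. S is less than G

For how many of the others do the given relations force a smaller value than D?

The elements the relations force below D are B, P, E, U, S, R — no chain reaches any other.
That is 6.

6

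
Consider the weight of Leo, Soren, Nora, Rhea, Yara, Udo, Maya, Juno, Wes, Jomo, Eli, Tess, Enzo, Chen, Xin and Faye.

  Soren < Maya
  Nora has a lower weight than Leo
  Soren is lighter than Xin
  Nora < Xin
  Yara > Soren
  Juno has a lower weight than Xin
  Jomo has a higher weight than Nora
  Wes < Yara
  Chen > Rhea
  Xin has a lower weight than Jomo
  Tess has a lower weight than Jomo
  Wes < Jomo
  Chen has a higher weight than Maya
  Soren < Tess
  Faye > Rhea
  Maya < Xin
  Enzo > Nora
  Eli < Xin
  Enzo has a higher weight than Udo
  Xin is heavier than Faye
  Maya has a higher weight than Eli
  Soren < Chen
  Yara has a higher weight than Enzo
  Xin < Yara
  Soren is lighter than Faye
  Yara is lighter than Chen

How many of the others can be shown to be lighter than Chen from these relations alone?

12

The elements the relations force below Chen are Nora, Udo, Soren, Rhea, Wes, Juno, Eli, Faye, Maya, Xin, Enzo, Yara — no chain reaches any other.
That is 12.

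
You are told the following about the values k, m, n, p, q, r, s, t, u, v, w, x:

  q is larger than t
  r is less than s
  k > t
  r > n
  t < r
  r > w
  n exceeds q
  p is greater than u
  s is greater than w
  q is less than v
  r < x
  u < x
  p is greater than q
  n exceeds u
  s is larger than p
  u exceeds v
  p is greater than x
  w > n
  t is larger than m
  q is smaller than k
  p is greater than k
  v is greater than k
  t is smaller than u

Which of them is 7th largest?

Chaining the given pairs: m < t < q < k < v < u < n < w < r < x < p < s.
The 7th largest is u.

u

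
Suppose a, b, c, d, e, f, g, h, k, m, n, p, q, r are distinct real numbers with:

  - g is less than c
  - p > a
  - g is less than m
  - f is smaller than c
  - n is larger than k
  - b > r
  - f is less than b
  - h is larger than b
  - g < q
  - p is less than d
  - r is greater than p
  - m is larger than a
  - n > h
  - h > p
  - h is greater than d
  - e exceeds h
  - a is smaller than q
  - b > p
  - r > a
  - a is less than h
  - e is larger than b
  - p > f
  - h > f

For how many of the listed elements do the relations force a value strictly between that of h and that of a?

The relations place a below h. An element lies strictly between them when it is forced above a and also forced below h.
Above a: {m, p, d, r, q, b, n, e}. Below h: {f, p, d, r, b}.
Intersection: {p, d, r, b} — 4.

4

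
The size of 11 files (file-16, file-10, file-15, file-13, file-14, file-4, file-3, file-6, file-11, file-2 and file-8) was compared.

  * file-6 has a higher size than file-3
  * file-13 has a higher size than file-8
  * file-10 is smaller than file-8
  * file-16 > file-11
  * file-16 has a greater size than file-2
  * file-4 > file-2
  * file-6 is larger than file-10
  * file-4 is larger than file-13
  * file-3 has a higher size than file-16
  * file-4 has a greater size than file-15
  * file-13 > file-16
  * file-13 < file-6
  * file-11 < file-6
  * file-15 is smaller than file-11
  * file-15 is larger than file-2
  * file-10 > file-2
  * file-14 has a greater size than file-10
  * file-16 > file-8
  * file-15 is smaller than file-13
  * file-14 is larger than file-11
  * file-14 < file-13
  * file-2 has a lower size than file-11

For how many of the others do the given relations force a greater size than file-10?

7

Directly above file-10: file-8, file-14, file-6.
One step further: file-16, file-13 (5 so far).
One step further: file-3, file-4 (7 so far).
No other element is forced above file-10 by the given relations, so the count is 7.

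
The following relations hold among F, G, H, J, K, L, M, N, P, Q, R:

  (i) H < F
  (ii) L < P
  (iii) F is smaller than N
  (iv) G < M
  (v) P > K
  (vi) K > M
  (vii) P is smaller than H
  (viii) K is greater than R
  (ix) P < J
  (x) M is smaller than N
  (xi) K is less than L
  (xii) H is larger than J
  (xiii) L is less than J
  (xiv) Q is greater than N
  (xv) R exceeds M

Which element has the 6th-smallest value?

Chaining the given pairs: G < M < R < K < L < P < J < H < F < N < Q.
The 6th smallest is P.

P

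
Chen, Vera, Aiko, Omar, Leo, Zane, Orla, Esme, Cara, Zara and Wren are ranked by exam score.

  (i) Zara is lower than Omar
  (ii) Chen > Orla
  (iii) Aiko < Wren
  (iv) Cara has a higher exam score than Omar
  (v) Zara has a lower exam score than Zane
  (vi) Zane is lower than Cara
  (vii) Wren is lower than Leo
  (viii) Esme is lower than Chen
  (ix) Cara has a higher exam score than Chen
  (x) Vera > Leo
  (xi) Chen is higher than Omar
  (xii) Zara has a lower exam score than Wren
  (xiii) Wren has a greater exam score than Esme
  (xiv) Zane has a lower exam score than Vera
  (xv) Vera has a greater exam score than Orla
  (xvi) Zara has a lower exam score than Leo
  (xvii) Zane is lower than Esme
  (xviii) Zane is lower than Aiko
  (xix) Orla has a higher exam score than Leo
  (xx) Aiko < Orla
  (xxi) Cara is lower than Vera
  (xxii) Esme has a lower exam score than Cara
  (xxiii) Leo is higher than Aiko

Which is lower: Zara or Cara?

Zara

Chaining the given relations: Zara < Zane < Esme < Wren < Leo < Orla < Chen < Cara.
So Zara < Cara; Zara is the lower of the two.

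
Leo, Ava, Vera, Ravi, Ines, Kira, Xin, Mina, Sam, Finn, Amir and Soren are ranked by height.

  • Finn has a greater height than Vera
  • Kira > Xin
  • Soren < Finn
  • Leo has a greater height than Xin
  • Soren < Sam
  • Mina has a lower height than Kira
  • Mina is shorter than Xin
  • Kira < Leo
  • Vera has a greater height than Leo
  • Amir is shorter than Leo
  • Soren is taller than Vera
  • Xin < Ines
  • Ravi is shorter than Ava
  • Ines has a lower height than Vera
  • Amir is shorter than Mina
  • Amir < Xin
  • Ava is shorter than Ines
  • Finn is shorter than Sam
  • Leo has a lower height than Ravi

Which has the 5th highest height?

Piecing the relations together gives one ordering: Amir < Mina < Xin < Kira < Leo < Ravi < Ava < Ines < Vera < Soren < Finn < Sam.
Counting 5 from the largest end gives Ines.

Ines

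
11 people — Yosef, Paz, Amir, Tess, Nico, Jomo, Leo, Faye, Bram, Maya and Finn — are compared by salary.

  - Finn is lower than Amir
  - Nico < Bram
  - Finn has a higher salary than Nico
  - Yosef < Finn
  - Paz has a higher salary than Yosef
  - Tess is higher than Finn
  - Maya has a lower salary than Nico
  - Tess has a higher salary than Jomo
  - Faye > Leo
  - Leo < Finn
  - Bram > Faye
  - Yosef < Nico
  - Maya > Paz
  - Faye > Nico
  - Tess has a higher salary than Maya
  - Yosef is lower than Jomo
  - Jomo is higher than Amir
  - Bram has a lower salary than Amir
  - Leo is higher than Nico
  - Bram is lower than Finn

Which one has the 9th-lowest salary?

Amir

The consecutive relations fix a unique order: Yosef < Paz < Maya < Nico < Leo < Faye < Bram < Finn < Amir < Jomo < Tess.
Counting 9 from the smallest end gives Amir.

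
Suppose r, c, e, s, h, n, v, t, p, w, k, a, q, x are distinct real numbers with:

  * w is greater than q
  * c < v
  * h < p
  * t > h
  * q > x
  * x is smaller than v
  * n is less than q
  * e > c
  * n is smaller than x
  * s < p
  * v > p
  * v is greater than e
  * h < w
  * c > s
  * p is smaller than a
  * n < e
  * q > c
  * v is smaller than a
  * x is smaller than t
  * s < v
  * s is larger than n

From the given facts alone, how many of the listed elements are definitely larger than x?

From x the given relations immediately reach t, q, v.
From those, w, a — 5 in total.
Nothing else is reachable above x; 5 in all.

5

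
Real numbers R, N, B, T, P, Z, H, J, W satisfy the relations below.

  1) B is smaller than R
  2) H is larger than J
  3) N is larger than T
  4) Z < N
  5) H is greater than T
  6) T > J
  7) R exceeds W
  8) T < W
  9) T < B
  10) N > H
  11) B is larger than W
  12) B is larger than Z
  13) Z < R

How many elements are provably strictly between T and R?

Chaining upward from T reaches: H, W, B, N.
Chaining downward from R reaches: J, W, Z, B.
Strictly between T and R are those in both lists: W, B — 2 elements.

2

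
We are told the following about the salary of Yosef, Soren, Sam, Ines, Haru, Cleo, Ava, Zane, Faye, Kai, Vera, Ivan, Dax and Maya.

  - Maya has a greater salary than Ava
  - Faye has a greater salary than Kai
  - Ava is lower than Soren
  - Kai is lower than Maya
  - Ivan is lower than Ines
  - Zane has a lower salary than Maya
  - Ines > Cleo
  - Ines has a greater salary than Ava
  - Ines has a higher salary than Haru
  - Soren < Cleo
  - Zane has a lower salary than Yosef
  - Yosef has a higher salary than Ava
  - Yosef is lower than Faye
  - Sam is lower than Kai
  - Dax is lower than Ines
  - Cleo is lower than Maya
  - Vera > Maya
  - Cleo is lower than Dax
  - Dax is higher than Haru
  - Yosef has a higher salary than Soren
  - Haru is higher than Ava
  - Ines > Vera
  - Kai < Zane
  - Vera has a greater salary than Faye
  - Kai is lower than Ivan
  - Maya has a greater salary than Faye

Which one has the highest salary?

Ines

Chaining downward from Ines: directly below it, Ava, Cleo, Haru, Ivan, Dax, Vera; then Kai, Soren, Faye, Maya; then Sam, Zane, Yosef.
That covers every other element, and nothing is given above Ines, so Ines is the highest salary.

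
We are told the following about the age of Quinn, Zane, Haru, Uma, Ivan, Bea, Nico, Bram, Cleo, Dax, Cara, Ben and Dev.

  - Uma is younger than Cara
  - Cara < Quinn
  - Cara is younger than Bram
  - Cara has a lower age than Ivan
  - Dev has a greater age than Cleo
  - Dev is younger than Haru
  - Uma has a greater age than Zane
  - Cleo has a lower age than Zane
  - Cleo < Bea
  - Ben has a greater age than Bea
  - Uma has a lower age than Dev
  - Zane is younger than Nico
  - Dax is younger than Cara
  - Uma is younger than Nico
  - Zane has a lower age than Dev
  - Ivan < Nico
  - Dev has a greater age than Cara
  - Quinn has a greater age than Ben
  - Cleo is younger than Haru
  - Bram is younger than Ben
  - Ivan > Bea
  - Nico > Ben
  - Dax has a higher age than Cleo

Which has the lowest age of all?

Cleo

Dax is not least since Cleo < Dax; Zane is not least since Cleo < Zane; Uma is not least since Zane < Uma; Cara is not least since Uma < Cara; Bea is not least since Cleo < Bea; Ivan is not least since Cara < Ivan; Bram is not least since Cara < Bram; Ben is not least since Bea < Ben; Dev is not least since Cara < Dev; Quinn is not least since Cara < Quinn; Haru is not least since Dev < Haru; Nico is not least since Ivan < Nico.
Only Cleo has nothing below it, so Cleo is the lowest age.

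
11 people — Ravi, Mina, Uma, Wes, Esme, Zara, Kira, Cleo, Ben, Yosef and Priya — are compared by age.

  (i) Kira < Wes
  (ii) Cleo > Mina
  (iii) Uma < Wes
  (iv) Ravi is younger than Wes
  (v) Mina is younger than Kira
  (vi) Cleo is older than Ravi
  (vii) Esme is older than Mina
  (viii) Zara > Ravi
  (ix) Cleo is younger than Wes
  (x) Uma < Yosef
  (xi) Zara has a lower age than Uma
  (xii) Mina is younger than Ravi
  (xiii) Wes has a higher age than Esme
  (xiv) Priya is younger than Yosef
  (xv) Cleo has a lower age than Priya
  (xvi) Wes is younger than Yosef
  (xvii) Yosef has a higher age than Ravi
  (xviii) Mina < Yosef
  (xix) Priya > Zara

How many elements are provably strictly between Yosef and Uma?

1

Chaining upward from Uma reaches: Wes.
Chaining downward from Yosef reaches: Mina, Ravi, Zara, Kira, Cleo, Priya, Esme, Wes.
Strictly between Uma and Yosef are those in both lists: Wes — 1 element.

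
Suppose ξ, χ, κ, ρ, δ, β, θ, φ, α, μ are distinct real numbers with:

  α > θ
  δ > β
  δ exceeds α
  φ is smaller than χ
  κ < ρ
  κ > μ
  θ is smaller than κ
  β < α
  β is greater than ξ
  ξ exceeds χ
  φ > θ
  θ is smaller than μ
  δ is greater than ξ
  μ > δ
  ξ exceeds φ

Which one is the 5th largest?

α

Chaining the given pairs: θ < φ < χ < ξ < β < α < δ < μ < κ < ρ.
Counting 5 from the largest end gives α.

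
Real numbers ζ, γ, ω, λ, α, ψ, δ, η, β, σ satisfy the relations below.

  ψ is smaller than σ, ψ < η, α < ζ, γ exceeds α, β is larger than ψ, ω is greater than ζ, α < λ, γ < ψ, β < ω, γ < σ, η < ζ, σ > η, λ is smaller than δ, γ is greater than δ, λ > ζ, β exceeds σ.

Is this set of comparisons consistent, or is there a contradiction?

We have η < ζ stated directly, yet also ζ < λ < δ < γ < ψ < η by chaining the others — so ζ < η. Contradiction.

inconsistent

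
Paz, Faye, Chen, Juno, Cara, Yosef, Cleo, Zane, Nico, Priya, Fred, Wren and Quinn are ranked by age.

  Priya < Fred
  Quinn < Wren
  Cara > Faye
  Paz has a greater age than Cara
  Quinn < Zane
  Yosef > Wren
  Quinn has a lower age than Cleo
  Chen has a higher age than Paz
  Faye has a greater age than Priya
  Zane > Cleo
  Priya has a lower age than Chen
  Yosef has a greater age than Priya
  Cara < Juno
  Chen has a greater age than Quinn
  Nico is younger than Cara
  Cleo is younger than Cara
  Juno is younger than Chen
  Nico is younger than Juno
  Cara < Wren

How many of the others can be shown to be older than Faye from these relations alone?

The elements the relations force above Faye are Cara, Paz, Juno, Wren, Chen, Yosef — no chain reaches any other.
That is 6.

6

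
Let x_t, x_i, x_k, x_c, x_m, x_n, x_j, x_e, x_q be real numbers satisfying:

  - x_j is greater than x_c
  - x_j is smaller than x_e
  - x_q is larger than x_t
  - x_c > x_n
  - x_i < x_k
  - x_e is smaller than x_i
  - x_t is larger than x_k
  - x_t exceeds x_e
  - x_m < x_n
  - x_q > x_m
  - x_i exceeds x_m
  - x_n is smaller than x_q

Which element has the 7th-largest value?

x_c

Chaining the given pairs: x_m < x_n < x_c < x_j < x_e < x_i < x_k < x_t < x_q.
Counting 7 from the largest end gives x_c.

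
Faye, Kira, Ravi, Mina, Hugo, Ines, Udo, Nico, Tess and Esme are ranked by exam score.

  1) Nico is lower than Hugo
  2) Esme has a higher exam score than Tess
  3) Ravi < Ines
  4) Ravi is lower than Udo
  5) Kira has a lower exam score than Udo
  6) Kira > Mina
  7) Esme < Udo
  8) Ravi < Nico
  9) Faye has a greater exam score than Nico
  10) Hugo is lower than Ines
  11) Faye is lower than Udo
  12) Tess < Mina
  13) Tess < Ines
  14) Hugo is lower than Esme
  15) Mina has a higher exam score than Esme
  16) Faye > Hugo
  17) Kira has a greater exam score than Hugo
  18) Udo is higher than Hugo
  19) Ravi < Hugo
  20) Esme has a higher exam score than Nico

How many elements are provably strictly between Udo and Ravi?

Chaining upward from Ravi reaches: Nico, Hugo, Faye, Ines, Esme, Mina, Kira.
Chaining downward from Udo reaches: Tess, Nico, Hugo, Faye, Esme, Mina, Kira.
Strictly between Ravi and Udo are those in both lists: Nico, Hugo, Faye, Esme, Mina, Kira — 6 elements.

6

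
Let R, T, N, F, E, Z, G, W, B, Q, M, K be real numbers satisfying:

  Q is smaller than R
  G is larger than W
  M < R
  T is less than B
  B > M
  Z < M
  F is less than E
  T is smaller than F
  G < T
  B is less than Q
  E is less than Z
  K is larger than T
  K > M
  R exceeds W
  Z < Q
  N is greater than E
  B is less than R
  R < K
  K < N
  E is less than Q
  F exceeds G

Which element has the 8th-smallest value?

B

The consecutive relations fix a unique order: W < G < T < F < E < Z < M < B < Q < R < K < N.
Counting 8 from the smallest end gives B.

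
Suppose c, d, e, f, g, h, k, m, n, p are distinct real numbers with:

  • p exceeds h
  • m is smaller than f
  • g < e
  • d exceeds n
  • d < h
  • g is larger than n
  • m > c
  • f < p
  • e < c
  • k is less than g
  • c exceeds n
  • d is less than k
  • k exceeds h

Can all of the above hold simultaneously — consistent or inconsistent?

The single ordering n < d < h < k < g < e < c < m < f < p satisfies every listed relation, so no contradiction arises.

consistent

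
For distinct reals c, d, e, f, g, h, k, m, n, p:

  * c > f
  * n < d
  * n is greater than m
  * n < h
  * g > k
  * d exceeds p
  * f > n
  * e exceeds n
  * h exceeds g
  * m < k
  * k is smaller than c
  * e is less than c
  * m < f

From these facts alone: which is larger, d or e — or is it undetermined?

Following every chain through e: above e we get c; below e we get m, n.
d is not reached, and no chain runs the other way from d to e.
So the given relations leave the order of e and d undetermined.

undetermined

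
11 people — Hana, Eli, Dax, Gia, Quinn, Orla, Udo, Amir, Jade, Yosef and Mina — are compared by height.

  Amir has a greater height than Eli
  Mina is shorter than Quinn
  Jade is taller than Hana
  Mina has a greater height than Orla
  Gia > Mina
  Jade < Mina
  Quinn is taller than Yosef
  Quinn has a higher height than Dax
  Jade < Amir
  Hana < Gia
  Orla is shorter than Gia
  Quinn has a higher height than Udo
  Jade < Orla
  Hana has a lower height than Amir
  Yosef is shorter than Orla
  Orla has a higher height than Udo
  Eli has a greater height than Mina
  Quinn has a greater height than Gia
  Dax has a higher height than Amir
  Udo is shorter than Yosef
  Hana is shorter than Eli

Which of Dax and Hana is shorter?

The relevant relations are Hana < Jade; Jade < Mina; Mina < Eli; Eli < Amir; Amir < Dax.
Together: Hana < Jade < Mina < Eli < Amir < Dax.
So Hana < Dax; Hana is the shorter of the two.

Hana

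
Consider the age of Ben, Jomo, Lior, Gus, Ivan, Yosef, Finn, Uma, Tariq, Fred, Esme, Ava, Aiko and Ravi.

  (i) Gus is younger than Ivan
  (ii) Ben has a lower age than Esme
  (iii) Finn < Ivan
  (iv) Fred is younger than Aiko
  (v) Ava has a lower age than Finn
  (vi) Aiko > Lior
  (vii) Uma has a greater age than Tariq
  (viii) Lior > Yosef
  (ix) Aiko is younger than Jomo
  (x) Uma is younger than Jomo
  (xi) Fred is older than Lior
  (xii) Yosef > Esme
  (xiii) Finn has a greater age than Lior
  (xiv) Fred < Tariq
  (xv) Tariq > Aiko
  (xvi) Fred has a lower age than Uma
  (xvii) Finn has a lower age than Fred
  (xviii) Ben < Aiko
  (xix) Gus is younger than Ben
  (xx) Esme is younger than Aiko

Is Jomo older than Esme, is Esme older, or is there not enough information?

Jomo

Link the given pairs in sequence: Esme < Yosef; Yosef < Lior; Lior < Finn; Finn < Fred; Fred < Aiko; Aiko < Tariq; Tariq < Uma; Uma < Jomo.
Together: Esme < Yosef < Lior < Finn < Fred < Aiko < Tariq < Uma < Jomo.
So Jomo is older.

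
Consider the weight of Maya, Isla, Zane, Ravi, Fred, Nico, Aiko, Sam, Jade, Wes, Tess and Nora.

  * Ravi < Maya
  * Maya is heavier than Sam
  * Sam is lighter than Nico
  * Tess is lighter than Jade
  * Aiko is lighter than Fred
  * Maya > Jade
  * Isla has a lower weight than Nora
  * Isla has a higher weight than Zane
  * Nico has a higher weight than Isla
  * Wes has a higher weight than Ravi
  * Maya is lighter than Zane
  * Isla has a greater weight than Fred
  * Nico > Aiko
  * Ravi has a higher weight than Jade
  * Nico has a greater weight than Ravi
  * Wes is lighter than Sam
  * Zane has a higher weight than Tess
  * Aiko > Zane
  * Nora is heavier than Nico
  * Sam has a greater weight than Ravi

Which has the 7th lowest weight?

Zane

Chaining the given pairs: Tess < Jade < Ravi < Wes < Sam < Maya < Zane < Aiko < Fred < Isla < Nico < Nora.
Counting 7 from the smallest end gives Zane.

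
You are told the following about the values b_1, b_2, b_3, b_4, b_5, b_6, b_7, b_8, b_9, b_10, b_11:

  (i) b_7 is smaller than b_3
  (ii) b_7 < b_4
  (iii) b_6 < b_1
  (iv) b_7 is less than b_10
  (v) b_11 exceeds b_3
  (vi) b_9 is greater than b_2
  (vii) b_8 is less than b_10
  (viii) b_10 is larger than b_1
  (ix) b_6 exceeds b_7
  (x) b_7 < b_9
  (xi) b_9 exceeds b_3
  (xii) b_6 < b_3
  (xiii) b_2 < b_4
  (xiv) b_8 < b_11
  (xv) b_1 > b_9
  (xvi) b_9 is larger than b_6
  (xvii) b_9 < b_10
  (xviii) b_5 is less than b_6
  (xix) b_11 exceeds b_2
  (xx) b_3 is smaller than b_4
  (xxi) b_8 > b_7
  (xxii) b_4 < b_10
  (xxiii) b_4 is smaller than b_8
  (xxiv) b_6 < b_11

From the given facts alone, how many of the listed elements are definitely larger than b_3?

Directly above b_3: b_9, b_4, b_11.
One step further: b_1, b_8, b_10 (6 so far).
Nothing else is reachable above b_3; 6 in all.

6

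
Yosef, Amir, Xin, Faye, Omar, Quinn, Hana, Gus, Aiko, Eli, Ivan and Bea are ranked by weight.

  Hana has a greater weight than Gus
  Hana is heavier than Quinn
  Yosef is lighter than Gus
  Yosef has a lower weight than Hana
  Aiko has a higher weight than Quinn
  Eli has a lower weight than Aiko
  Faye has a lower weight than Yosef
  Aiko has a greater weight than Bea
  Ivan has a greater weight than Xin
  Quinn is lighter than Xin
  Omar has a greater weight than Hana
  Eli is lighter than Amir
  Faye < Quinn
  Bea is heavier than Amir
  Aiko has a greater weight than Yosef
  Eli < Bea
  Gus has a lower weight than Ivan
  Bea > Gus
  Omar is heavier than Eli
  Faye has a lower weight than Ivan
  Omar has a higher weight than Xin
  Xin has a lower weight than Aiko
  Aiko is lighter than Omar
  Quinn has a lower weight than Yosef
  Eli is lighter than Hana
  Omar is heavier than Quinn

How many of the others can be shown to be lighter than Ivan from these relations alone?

5

From Ivan the given relations immediately reach Faye, Gus, Xin.
From those, Quinn, Yosef — 5 in total.
Nothing else is reachable below Ivan; 5 in all.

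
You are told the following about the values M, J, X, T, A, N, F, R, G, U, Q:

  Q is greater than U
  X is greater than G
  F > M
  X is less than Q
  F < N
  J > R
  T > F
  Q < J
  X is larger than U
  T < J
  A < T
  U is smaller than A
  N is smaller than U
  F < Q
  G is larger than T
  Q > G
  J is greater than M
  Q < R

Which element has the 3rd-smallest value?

N

Piecing the relations together gives one ordering: M < F < N < U < A < T < G < X < Q < R < J.
The 3rd smallest is N.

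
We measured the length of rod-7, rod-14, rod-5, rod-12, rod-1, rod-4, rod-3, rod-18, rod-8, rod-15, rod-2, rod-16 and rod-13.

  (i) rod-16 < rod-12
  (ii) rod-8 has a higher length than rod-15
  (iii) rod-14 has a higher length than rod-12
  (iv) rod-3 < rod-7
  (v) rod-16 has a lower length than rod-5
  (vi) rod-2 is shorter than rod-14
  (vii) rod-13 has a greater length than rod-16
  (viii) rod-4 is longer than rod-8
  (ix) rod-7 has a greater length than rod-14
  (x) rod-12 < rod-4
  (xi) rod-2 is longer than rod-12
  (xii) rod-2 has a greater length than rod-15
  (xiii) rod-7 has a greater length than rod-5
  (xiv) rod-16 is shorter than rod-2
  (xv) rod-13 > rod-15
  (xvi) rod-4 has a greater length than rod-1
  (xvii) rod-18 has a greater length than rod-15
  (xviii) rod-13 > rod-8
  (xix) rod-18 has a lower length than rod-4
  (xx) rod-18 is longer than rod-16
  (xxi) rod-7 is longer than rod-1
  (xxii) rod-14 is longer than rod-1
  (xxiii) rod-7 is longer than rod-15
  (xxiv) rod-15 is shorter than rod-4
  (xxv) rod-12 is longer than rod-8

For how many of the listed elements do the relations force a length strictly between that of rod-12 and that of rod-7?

2

The relations place rod-12 below rod-7. An element lies strictly between them when it is forced above rod-12 and also forced below rod-7.
Above rod-12: {rod-2, rod-4, rod-14}. Below rod-7: {rod-15, rod-16, rod-8, rod-5, rod-1, rod-3, rod-2, rod-14}.
Intersection: {rod-2, rod-14} — 2.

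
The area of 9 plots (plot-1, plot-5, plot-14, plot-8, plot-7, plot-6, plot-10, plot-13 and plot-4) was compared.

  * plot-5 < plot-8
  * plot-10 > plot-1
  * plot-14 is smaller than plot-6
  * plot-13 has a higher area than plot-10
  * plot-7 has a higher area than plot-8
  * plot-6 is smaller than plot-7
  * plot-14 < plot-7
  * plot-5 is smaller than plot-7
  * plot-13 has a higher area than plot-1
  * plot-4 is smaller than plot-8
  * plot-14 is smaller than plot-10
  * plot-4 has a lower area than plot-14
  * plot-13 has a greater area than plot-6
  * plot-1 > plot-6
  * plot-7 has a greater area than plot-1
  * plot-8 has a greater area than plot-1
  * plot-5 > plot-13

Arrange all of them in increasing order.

plot-4 < plot-14 < plot-6 < plot-1 < plot-10 < plot-13 < plot-5 < plot-8 < plot-7

The consecutive links are each given: plot-4 < plot-14; plot-14 < plot-6; plot-6 < plot-1; plot-1 < plot-10; plot-10 < plot-13; plot-13 < plot-5; plot-5 < plot-8; plot-8 < plot-7.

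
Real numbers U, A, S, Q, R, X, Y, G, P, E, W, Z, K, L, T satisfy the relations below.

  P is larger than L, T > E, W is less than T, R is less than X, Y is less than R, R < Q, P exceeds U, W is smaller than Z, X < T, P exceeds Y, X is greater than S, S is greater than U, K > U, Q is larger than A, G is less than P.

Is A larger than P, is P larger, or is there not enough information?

undetermined

Following every chain through A: above A we get Q.
P is not reached, and no chain runs the other way from P to A.
So the given relations leave the order of A and P undetermined.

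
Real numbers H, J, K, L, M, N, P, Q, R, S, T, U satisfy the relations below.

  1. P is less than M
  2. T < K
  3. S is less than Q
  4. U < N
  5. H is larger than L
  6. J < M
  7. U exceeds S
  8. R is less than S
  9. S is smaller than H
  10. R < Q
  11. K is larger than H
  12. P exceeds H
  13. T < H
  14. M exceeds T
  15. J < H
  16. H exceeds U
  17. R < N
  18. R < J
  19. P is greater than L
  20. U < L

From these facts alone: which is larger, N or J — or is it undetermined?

Following every chain through J: above J we get H, P, K, M; below J we get R.
N is not reached, and no chain runs the other way from N to J.
So the given relations leave the order of J and N undetermined.

undetermined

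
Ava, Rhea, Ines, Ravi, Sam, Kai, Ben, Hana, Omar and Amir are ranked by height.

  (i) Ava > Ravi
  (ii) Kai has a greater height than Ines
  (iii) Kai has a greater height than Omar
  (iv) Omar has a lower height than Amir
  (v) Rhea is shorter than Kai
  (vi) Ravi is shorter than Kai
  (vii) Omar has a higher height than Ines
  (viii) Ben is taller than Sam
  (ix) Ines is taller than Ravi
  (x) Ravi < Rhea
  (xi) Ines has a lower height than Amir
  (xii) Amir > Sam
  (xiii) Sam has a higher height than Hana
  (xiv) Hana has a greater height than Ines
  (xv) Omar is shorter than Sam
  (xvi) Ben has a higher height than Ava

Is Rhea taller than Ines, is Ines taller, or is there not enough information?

undetermined

Following every chain through Rhea: above Rhea we get Kai; below Rhea we get Ravi.
Ines is not reached, and no chain runs the other way from Ines to Rhea.
So the given relations leave the order of Rhea and Ines undetermined.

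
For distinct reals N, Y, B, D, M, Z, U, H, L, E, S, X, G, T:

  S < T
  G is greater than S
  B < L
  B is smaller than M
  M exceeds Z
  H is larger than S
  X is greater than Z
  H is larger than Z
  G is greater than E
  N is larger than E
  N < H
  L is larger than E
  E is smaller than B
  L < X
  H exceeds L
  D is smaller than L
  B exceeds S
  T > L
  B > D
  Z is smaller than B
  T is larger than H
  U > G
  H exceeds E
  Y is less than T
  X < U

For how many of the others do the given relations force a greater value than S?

Directly above S: B, G, H, T.
One step further: L, M, U (7 so far).
One step further: X (8 so far).
Nothing else is reachable above S; 8 in all.

8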